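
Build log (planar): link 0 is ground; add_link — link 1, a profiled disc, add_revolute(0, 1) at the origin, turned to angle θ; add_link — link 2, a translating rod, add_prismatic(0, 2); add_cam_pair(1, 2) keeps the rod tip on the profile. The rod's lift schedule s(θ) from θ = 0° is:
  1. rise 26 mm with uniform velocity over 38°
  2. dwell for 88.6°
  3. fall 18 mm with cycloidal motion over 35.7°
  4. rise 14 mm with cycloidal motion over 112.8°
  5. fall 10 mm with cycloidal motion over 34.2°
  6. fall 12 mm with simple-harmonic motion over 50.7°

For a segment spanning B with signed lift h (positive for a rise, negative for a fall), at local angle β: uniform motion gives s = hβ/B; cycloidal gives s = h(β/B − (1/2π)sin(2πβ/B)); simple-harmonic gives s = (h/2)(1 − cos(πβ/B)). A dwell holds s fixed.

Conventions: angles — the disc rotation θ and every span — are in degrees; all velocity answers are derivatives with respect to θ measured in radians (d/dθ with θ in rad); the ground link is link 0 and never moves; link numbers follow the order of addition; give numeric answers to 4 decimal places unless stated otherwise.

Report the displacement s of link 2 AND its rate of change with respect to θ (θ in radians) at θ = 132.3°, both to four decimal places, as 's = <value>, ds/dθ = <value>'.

seg 1 [0°–38°] uniform, h=26: full span → s += 26 → s = 26.0000
seg 2 [38°–126.6°] dwell: s stays 26.0000
seg 3 [126.6°–162.3°] cycloidal, h=-18: θ=132.3° here. β=5.7, B=35.7. -18·(0.1597 − sin(2π·0.1597)/(2π)) = -0.4584 → s = 25.5416
velocity in seg [126.6°–162.3°] (cycloidal), θ in radians: β = 5.7° = 0.0995 rad, B = 35.7° = 0.6231 rad; ds/dθ = (h/B)(1 − cos(2πβ/B)) = ((-18)/0.6231)(1 − cos(2π·0.1597)) = -13.357847 mm/rad

s = 25.5416, ds/dθ = -13.3578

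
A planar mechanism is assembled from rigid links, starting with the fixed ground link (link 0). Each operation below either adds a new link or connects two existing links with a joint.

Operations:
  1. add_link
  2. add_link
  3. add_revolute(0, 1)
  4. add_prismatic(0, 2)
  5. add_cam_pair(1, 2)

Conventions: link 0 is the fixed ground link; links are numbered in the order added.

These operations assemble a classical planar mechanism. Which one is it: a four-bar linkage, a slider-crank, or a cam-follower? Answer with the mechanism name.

links: 3 (incl. ground); joints: 1 revolute, 1 prismatic, 1 higher (cam) pair, forming one closed loop
3 links, revolute + prismatic + higher pair in one loop → cam-follower

cam-follower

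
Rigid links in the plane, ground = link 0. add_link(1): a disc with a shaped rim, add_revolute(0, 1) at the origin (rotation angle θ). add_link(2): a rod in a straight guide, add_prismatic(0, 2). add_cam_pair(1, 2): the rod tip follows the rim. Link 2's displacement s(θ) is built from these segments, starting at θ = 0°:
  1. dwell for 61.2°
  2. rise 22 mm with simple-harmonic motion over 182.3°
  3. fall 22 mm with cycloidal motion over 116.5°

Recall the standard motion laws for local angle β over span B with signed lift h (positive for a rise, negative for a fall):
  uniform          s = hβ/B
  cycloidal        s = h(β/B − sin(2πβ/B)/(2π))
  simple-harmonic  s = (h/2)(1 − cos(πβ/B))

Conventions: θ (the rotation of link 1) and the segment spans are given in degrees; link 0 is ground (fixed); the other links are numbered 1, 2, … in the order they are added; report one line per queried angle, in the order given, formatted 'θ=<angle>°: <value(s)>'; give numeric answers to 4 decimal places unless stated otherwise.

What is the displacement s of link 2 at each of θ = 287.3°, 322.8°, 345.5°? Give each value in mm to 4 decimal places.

segment 1 (0° to 61.2°, dwell): s unchanged at 0.0000
segment 2 (61.2° to 243.5°, simple-harmonic, h = 22) is passed completely: s = 0.0000 + (22) = 22.0000
θ = 287.3° falls in segment 3 (243.5° to 360°, cycloidal, h = -22): β = 287.3 − 243.5 = 43.8°, B = 116.5°; Δs = -22·(0.3760 − sin(2π·0.3760)/(2π)) = -5.8104; s = 22.0000 − 5.8104 = 16.1896
θ = 322.8° falls in segment 3 (243.5° to 360°, cycloidal, h = -22): β = 322.8 − 243.5 = 79.3°, B = 116.5°; Δs = -22·(0.6807 − sin(2π·0.6807)/(2π)) = -18.1497; s = 22.0000 − 18.1497 = 3.8503
θ = 345.5° falls in segment 3 (243.5° to 360°, cycloidal, h = -22): β = 345.5 − 243.5 = 102°, B = 116.5°; Δs = -22·(0.8755 − sin(2π·0.8755)/(2π)) = -21.7293; s = 22.0000 − 21.7293 = 0.2707

θ=287.3°: 16.1896
θ=322.8°: 3.8503
θ=345.5°: 0.2707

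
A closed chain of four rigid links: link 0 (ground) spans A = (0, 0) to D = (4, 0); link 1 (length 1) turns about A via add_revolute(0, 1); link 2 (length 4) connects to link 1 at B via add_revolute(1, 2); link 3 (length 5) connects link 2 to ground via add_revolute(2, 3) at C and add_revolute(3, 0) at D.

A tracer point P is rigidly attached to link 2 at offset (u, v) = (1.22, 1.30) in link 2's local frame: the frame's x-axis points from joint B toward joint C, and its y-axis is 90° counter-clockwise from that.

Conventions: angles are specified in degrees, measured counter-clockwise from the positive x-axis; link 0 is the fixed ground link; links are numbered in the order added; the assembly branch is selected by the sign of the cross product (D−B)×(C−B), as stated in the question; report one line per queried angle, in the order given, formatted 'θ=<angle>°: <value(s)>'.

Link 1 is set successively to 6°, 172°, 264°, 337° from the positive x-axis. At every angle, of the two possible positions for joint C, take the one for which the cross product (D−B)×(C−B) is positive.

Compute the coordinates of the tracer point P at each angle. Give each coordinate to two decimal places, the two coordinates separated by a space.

A=(0,0), D=(4.00,0)
θ=6°: B = A + 1.00·(cos6°, sin6°) = (0.9945, 0.1045)
θ=6°: |BD| = 3.0073
θ=6°: circle(B,4.00) ∩ circle(D,5.00): a=0.0073, h=4.0000
θ=6°:   candidates: C₊=(1.1408,4.1019) cross=12.029; C₋=(0.8628,-3.8933) cross=-12.029
θ=6°:   branch + wants cross > 0 → take C=(1.1408,4.1019) (cross=12.029)
θ=6°: ex = (C−B)/|BC| = (0.0366,0.9993); ey = (-0.9993,0.0366)
θ=6°: P = B + 1.22·ex + 1.30·ey = (-0.2600,1.3713)
θ=172°: B = A + 1.00·(cos172°, sin172°) = (-0.9903, 0.1392)
θ=172°: |BD| = 4.9922
θ=172°: circle(B,4.00) ∩ circle(D,5.00): a=1.5947, h=3.6684
θ=172°:   candidates: C₊=(0.7061,3.7617) cross=18.313; C₋=(0.5015,-3.5722) cross=-18.313
θ=172°:   branch + wants cross > 0 → take C=(0.7061,3.7617) (cross=18.313)
θ=172°: ex = (C−B)/|BC| = (0.4241,0.9056); ey = (-0.9056,0.4241)
θ=172°: P = B + 1.22·ex + 1.30·ey = (-1.6502,1.7953)
θ=264°: B = A + 1.00·(cos264°, sin264°) = (-0.1045, -0.9945)
θ=264°: |BD| = 4.2233
θ=264°: circle(B,4.00) ∩ circle(D,5.00): a=1.0461, h=3.8608
θ=264°:   candidates: C₊=(0.0030,3.0040) cross=16.305; C₋=(1.8213,-4.5004) cross=-16.305
θ=264°:   branch + wants cross > 0 → take C=(0.0030,3.0040) (cross=16.305)
θ=264°: ex = (C−B)/|BC| = (0.0269,0.9996); ey = (-0.9996,0.0269)
θ=264°: P = B + 1.22·ex + 1.30·ey = (-1.3713,0.2600)
θ=337°: B = A + 1.00·(cos337°, sin337°) = (0.9205, -0.3907)
θ=337°: |BD| = 3.1042
θ=337°: circle(B,4.00) ∩ circle(D,5.00): a=0.1024, h=3.9987
θ=337°:   candidates: C₊=(0.5188,3.5890) cross=12.413; C₋=(1.5255,-4.3447) cross=-12.413
θ=337°:   branch + wants cross > 0 → take C=(0.5188,3.5890) (cross=12.413)
θ=337°: ex = (C−B)/|BC| = (-0.1004,0.9949); ey = (-0.9949,-0.1004)
θ=337°: P = B + 1.22·ex + 1.30·ey = (-0.4954,0.6925)

θ=6°: -0.26 1.37
θ=172°: -1.65 1.80
θ=264°: -1.37 0.26
θ=337°: -0.50 0.69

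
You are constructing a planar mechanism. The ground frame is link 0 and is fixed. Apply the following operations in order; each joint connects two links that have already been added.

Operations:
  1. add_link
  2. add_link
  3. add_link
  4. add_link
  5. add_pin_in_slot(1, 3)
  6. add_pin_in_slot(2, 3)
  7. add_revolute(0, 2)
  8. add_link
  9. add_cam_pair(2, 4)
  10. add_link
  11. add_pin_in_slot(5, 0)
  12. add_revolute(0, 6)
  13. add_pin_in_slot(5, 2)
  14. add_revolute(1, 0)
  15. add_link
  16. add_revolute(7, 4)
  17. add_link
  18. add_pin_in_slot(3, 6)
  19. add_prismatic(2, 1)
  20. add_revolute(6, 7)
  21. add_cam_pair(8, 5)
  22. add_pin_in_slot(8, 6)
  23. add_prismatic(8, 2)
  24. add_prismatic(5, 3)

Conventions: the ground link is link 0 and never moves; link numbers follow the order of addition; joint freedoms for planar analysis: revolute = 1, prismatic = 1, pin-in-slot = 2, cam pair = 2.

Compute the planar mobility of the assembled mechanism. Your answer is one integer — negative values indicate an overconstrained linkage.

link 0 = ground. State L|J1|J2 = 1|0|0
+link1  2|0|0
+link2  3|0|0
+link3  4|0|0
+link4  5|0|0
PS(1,3) f=2→J2  5|0|1
PS(2,3) f=2→J2  5|0|2
R(0,2) f=1→J1  5|1|2
+link5  6|1|2
C(2,4) f=2→J2  6|1|3
+link6  7|1|3
PS(5,0) f=2→J2  7|1|4
R(0,6) f=1→J1  7|2|4
PS(5,2) f=2→J2  7|2|5
R(1,0) f=1→J1  7|3|5
+link7  8|3|5
R(7,4) f=1→J1  8|4|5
+link8  9|4|5
PS(3,6) f=2→J2  9|4|6
P(2,1) f=1→J1  9|5|6
R(6,7) f=1→J1  9|6|6
C(8,5) f=2→J2  9|6|7
PS(8,6) f=2→J2  9|6|8
P(8,2) f=1→J1  9|7|8
P(5,3) f=1→J1  9|8|8
M = 3(9−1)−2·8−8 = 24−16−8 = 0

M = 0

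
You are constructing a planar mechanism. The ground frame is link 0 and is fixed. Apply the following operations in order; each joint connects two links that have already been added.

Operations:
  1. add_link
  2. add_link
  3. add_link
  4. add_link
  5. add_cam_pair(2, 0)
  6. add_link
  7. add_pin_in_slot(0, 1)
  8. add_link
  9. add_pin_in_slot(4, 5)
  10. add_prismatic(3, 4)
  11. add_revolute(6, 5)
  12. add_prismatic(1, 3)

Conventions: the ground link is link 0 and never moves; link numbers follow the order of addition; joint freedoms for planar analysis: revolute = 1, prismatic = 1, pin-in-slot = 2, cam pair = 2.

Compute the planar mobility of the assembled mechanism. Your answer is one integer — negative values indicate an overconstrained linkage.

link 0 = ground. State L|J1|J2 = 1|0|0
+link1  2|0|0
+link2  3|0|0
+link3  4|0|0
+link4  5|0|0
C(2,0) f=2→J2  5|0|1
+link5  6|0|1
PS(0,1) f=2→J2  6|0|2
+link6  7|0|2
PS(4,5) f=2→J2  7|0|3
P(3,4) f=1→J1  7|1|3
R(6,5) f=1→J1  7|2|3
P(1,3) f=1→J1  7|3|3
M = 3(7−1)−2·3−3 = 18−6−3 = 9

M = 9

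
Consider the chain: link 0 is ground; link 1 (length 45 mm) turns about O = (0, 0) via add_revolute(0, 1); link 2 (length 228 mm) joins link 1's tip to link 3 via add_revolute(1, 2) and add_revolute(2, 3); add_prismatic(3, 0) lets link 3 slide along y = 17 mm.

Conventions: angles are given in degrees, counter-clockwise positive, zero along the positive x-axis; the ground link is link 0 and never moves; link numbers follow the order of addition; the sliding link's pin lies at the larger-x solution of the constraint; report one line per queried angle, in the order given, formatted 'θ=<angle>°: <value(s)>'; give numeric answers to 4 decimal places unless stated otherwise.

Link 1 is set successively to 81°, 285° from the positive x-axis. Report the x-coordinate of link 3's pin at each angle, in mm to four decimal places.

geometry: r = 45 mm, L = 228 mm, e = 17 mm
θ=81°: crank pin P = (r cos θ, r sin θ) = (7.039551, 44.445975)
θ=81°: h = r sin θ − e = 44.445975 − 17 = 27.445975
θ=81°: x = r cos θ + √(L² − h²) = 7.039551 + 226.342039 = 233.381590
θ=285°: crank pin P = (r cos θ, r sin θ) = (11.646857, -43.466662)
θ=285°: h = r sin θ − e = -43.466662 − 17 = -60.466662
θ=285°: x = r cos θ + √(L² − h²) = 11.646857 + 219.835809 = 231.482666

θ=81°: 233.3816
θ=285°: 231.4827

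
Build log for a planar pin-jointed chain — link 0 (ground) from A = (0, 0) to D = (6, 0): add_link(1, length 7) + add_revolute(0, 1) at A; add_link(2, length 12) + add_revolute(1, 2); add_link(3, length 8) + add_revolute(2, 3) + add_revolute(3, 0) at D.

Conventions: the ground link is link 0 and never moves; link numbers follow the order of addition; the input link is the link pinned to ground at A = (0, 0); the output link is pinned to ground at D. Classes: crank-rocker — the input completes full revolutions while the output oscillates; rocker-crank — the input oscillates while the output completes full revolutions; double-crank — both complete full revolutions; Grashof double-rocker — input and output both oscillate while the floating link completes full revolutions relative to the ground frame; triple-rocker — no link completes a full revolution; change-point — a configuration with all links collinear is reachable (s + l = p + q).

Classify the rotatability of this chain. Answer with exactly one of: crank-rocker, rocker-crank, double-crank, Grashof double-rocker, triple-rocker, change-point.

lengths: ground=6, input=7, coupler=12, output=8
sorted: s=6 (shortest), l=12 (longest), p+q=15
s + l = 18 vs p + q = 15
s + l > p + q → non-Grashof → no link fully rotates → triple-rocker

triple-rocker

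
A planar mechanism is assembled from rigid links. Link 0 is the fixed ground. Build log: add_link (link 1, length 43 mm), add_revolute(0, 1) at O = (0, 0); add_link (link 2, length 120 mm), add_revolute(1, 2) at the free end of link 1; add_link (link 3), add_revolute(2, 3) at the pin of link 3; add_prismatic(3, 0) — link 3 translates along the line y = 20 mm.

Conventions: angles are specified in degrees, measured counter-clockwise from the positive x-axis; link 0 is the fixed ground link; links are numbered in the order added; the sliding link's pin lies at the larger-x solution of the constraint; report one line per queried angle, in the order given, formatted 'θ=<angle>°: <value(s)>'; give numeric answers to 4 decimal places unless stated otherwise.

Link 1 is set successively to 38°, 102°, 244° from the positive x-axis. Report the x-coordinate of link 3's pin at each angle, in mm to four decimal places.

geometry: r = 43 mm, L = 120 mm, e = 20 mm
θ=38°: crank pin P = (r cos θ, r sin θ) = (33.884462, 26.473443)
θ=38°: h = r sin θ − e = 26.473443 − 20 = 6.473443
θ=38°: x = r cos θ + √(L² − h²) = 33.884462 + 119.825267 = 153.709729
θ=102°: crank pin P = (r cos θ, r sin θ) = (-8.940203, 42.060347)
θ=102°: h = r sin θ − e = 42.060347 − 20 = 22.060347
θ=102°: x = r cos θ + √(L² − h²) = -8.940203 + 117.954827 = 109.014624
θ=244°: crank pin P = (r cos θ, r sin θ) = (-18.849959, -38.648144)
θ=244°: h = r sin θ − e = -38.648144 − 20 = -58.648144
θ=244°: x = r cos θ + √(L² − h²) = -18.849959 + 104.691906 = 85.841947

θ=38°: 153.7097
θ=102°: 109.0146
θ=244°: 85.8419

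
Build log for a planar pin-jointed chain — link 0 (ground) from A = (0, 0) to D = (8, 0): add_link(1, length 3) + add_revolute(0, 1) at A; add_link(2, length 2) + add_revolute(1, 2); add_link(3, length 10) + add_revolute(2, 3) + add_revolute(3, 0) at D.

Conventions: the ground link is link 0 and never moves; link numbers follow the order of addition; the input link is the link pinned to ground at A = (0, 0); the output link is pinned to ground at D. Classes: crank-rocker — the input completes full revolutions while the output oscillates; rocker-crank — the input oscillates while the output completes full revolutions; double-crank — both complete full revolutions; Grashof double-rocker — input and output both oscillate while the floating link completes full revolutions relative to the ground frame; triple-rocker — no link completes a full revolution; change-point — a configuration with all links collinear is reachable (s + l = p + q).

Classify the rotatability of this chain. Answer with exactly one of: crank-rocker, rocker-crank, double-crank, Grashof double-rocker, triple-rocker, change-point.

lengths: ground=8, input=3, coupler=2, output=10
sorted: s=2 (shortest), l=10 (longest), p+q=11
s + l = 12 vs p + q = 11
s + l > p + q → non-Grashof → no link fully rotates → triple-rocker

triple-rocker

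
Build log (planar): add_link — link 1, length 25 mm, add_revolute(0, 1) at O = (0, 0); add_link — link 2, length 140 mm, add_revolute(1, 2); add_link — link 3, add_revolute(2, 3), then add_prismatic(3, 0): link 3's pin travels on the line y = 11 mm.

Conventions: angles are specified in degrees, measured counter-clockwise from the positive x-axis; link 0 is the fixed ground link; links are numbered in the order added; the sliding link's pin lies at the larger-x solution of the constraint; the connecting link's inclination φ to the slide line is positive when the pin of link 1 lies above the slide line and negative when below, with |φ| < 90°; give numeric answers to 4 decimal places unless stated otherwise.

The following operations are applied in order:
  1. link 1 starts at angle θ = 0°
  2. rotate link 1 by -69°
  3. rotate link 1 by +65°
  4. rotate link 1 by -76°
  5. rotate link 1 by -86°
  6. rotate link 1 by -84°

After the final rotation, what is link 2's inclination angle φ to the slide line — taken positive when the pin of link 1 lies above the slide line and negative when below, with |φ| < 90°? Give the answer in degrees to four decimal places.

geometry: r = 25 mm, L = 140 mm, e = 11 mm; θ starts at 0°
rotate link 1 by -69°: θ ← 0° -69° = -69°
rotate link 1 by +65°: θ ← -69° +65° = -4°
rotate link 1 by -76°: θ ← -4° -76° = -80°
rotate link 1 by -86°: θ ← -80° -86° = -166°
rotate link 1 by -84°: θ ← -166° -84° = -250°
h = r sin θ − e = 23.492316 − 11 = 12.492316
sin φ = h / L = 12.492316 / 140 = 0.08923083
φ = arcsin(0.08923083) = 5.119359°

5.1194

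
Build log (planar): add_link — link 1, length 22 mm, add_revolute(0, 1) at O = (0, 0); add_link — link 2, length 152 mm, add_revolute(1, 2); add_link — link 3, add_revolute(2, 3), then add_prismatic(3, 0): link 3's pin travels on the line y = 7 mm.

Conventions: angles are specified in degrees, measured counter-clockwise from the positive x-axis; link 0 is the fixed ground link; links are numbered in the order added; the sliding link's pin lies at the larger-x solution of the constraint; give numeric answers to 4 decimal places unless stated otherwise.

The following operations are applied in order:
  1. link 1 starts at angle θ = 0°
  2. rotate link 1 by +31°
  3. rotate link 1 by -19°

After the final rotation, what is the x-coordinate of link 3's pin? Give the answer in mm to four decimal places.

geometry: r = 22 mm, L = 152 mm, e = 7 mm; θ starts at 0°
rotate link 1 by +31°: θ ← 0° +31° = 31°
rotate link 1 by -19°: θ ← 31° -19° = 12°
crank pin P = (r cos θ, r sin θ) = (21.519247, 4.574057)
h = r sin θ − e = 4.574057 − 7 = -2.425943
x = r cos θ + √(L² − h²) = 21.519247 + 151.980640 = 173.499887

173.4999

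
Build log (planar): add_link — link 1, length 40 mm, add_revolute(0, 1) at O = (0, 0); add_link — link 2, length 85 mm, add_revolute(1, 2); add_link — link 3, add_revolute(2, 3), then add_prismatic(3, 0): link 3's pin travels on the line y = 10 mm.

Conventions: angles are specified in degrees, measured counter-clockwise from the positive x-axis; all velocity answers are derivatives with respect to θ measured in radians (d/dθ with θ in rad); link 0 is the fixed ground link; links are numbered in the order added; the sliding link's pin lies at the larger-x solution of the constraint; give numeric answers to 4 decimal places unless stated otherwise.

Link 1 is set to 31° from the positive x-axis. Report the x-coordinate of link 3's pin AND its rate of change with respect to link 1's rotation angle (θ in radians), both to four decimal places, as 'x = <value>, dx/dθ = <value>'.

geometry: r = 40 mm, L = 85 mm, e = 10 mm
crank pin P = (r cos θ, r sin θ) = (34.286692, 20.601523)
h = r sin θ − e = 20.601523 − 10 = 10.601523
x = r cos θ + √(L² − h²) = 34.286692 + 84.336278 = 118.622970
dx/dθ = −r sin θ − h·r cos θ/√(L² − h²) (θ in radians; h = 10.601523) = -24.911544

x = 118.6230, dx/dθ = -24.9115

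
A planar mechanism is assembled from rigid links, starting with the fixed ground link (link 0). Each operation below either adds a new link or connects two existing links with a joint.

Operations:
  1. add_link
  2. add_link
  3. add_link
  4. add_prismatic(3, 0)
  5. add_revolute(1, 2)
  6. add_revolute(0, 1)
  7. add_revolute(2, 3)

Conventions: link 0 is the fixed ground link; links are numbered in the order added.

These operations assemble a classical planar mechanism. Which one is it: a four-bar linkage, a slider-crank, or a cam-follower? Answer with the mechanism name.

links: 4 (incl. ground); joints: 3 revolute, 1 prismatic, 0 higher (cam) pair, forming one closed loop
4 links, 3 revolutes + 1 prismatic in one loop → slider-crank

slider-crank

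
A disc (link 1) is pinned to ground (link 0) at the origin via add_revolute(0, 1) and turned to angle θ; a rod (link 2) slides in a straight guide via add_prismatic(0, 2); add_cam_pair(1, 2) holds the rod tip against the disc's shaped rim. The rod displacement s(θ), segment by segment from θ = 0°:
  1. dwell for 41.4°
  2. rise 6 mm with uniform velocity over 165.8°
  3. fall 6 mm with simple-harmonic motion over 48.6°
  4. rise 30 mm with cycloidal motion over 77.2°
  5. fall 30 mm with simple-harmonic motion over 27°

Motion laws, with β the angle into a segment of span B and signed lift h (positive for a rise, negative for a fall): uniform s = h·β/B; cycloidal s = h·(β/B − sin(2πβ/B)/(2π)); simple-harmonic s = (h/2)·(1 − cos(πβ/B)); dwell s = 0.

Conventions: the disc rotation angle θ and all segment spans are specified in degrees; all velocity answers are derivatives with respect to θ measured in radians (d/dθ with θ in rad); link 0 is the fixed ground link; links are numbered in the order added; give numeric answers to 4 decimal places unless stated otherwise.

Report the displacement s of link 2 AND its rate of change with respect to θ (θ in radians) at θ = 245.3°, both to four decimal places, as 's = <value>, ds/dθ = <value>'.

segment 1 (0° to 41.4°, dwell): s unchanged at 0.0000
segment 2 (41.4° to 207.2°, uniform, h = 6) is passed completely: s = 0.0000 + (6) = 6.0000
θ = 245.3° falls in segment 3 (207.2° to 255.8°, simple-harmonic, h = -6): β = 245.3 − 207.2 = 38.1°, B = 48.6°; Δs = -6/2·(1 − cos(π·0.7840)) = -5.3351; s = 6.0000 − 5.3351 = 0.6649
velocity in seg [207.2°–255.8°] (simple-harmonic), θ in radians: β = 38.1° = 0.6650 rad, B = 48.6° = 0.8482 rad; ds/dθ = (πh/(2B)) sin(πβ/B) = (π·(-6)/(2·0.8482)) sin(π·0.7840) = -6.975690 mm/rad

s = 0.6649, ds/dθ = -6.9757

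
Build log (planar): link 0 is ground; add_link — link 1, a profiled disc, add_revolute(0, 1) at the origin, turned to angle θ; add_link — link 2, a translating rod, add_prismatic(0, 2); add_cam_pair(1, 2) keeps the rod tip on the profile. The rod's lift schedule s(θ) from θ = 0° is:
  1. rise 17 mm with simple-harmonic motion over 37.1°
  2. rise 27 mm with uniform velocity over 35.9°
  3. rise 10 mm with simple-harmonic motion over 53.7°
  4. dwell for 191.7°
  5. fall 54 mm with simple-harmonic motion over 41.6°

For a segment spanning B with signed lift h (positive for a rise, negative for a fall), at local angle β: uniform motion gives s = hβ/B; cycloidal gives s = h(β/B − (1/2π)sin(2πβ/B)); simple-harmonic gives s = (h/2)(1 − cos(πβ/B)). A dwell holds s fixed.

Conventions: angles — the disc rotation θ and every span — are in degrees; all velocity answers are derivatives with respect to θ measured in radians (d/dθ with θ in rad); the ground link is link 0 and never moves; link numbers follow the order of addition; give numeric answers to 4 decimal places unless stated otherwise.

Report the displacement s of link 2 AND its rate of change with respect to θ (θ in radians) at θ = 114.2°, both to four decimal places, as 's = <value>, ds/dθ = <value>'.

seg 1 [0°–37.1°] simple-harmonic, h=17: full span → s += 17 → s = 17.0000
seg 2 [37.1°–73°] uniform, h=27: full span → s += 27 → s = 44.0000
seg 3 [73°–126.7°] simple-harmonic, h=10: θ=114.2° here. β=41.2, B=53.7. 10/2·(1 − cos(π·0.7672)) = 8.7216 → s = 52.7216
velocity in seg [73°–126.7°] (simple-harmonic), θ in radians: β = 41.2° = 0.7191 rad, B = 53.7° = 0.9372 rad; ds/dθ = (πh/(2B)) sin(πβ/B) = (π·10/(2·0.9372)) sin(π·0.7672) = 11.192603 mm/rad

s = 52.7216, ds/dθ = 11.1926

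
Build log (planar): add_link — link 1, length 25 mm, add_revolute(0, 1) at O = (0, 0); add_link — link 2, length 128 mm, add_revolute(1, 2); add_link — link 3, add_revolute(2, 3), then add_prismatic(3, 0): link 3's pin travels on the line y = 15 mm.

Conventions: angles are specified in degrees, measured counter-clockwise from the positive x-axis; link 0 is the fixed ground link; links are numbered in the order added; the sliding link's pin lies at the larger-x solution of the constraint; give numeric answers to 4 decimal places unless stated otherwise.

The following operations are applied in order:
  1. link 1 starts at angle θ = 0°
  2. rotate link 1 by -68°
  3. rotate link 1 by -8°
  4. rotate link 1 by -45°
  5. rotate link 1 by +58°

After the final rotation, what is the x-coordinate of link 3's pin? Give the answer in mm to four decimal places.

geometry: r = 25 mm, L = 128 mm, e = 15 mm; θ starts at 0°
rotate link 1 by -68°: θ ← 0° -68° = -68°
rotate link 1 by -8°: θ ← -68° -8° = -76°
rotate link 1 by -45°: θ ← -76° -45° = -121°
rotate link 1 by +58°: θ ← -121° +58° = -63°
crank pin P = (r cos θ, r sin θ) = (11.349762, -22.275163)
h = r sin θ − e = -22.275163 − 15 = -37.275163
x = r cos θ + √(L² − h²) = 11.349762 + 122.452285 = 133.802048

133.8020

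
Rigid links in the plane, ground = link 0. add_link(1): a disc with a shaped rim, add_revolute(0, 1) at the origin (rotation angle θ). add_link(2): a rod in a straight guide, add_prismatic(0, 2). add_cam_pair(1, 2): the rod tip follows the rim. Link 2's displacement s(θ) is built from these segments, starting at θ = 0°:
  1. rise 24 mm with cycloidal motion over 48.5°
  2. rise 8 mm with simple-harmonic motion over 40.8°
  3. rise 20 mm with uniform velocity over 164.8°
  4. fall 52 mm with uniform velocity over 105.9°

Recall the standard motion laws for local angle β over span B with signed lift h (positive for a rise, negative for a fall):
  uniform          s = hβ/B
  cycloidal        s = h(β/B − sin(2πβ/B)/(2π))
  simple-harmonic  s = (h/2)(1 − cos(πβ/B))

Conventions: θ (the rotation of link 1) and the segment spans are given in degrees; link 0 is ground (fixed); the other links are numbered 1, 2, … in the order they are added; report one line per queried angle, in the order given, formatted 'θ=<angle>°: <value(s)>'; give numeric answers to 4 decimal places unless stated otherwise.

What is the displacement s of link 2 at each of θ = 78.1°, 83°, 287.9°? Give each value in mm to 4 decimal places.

segment 1 (0° to 48.5°, cycloidal, h = 24) is passed completely: s = 0.0000 + (24) = 24.0000
θ = 78.1° falls in segment 2 (48.5° to 89.3°, simple-harmonic, h = 8): β = 78.1 − 48.5 = 29.6°, B = 40.8°; Δs = 8/2·(1 − cos(π·0.7255)) = 6.6025; s = 24.0000 + 6.6025 = 30.6025
θ = 83° falls in segment 2 (48.5° to 89.3°, simple-harmonic, h = 8): β = 83 − 48.5 = 34.5°, B = 40.8°; Δs = 8/2·(1 − cos(π·0.8456)) = 7.5385; s = 24.0000 + 7.5385 = 31.5385
segment 2 (48.5° to 89.3°, simple-harmonic, h = 8) is passed completely: s = 24.0000 + (8) = 32.0000
segment 3 (89.3° to 254.1°, uniform, h = 20) is passed completely: s = 32.0000 + (20) = 52.0000
θ = 287.9° falls in segment 4 (254.1° to 360°, uniform, h = -52): β = 287.9 − 254.1 = 33.8°, B = 105.9°; Δs = -52·33.8/105.9 = -16.5968; s = 52.0000 − 16.5968 = 35.4032

θ=78.1°: 30.6025
θ=83°: 31.5385
θ=287.9°: 35.4032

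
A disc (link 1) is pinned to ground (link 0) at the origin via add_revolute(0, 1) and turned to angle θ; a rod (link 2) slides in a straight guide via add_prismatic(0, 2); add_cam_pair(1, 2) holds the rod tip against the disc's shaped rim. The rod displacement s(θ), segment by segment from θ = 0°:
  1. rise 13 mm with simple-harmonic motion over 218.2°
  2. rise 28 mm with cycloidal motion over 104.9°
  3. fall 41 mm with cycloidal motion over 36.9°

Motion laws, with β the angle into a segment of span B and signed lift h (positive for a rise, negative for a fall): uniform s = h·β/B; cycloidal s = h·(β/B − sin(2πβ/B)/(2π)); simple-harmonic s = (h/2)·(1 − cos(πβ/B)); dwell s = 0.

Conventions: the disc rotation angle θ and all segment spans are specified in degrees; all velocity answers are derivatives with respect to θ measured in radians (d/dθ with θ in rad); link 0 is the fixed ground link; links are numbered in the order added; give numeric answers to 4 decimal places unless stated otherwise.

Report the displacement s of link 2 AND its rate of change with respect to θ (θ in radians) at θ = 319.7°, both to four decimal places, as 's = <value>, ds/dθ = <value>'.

segment 1 (0° to 218.2°, simple-harmonic, h = 13) is passed completely: s = 0.0000 + (13) = 13.0000
θ = 319.7° falls in segment 2 (218.2° to 323.1°, cycloidal, h = 28): β = 319.7 − 218.2 = 101.5°, B = 104.9°; Δs = 28·(0.9676 − sin(2π·0.9676)/(2π)) = 27.9937; s = 13.0000 + 27.9937 = 40.9937
velocity in seg [218.2°–323.1°] (cycloidal), θ in radians: β = 101.5° = 1.7715 rad, B = 104.9° = 1.8309 rad; ds/dθ = (h/B)(1 − cos(2πβ/B)) = (28/1.8309)(1 − cos(2π·0.9676)) = 0.316039 mm/rad

s = 40.9937, ds/dθ = 0.3160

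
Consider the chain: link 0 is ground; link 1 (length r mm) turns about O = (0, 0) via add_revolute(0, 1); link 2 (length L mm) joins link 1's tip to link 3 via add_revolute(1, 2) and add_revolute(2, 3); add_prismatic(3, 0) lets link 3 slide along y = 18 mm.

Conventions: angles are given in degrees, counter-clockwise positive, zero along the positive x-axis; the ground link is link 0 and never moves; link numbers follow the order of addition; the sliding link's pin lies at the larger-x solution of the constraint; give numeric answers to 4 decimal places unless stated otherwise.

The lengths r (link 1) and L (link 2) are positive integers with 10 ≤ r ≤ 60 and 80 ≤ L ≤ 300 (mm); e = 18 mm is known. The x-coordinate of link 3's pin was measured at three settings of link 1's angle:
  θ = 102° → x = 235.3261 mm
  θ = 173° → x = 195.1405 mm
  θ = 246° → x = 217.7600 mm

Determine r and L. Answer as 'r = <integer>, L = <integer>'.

constraint per measurement: (x − r cos θ)² + (r sin θ − e)² = L²
subtracting the θ₁ and θ₂ equations cancels the r² and L² terms:
r = (x₁² − x₂²) / (2[(x₁cos θ₁ + e sin θ₁) − (x₂cos θ₂ + e sin θ₂)]) = 54.0000 → r = 54
L² = (x₁ − r cos θ₁)² + (r sin θ₁ − e)² = 62000.9755 → L = 249.0000 → L = 249
check at θ₃=246°: x = 217.7600 (printed 217.7600) ✓

r = 54, L = 249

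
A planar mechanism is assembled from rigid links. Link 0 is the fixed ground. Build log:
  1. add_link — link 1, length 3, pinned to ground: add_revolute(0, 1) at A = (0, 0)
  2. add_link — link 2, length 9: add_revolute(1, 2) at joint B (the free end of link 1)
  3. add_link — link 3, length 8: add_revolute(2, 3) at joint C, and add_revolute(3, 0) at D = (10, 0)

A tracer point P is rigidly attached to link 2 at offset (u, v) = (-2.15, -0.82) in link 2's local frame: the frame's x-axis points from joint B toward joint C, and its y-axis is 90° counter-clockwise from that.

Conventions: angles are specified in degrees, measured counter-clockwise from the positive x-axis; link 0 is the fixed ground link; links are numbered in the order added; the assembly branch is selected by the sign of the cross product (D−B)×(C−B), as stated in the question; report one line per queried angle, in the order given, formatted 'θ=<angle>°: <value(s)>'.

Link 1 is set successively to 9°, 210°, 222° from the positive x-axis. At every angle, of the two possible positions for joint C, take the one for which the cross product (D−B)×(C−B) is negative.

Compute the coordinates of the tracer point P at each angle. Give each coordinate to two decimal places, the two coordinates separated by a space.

A=(0,0), D=(10.00,0)
θ=9°: B = A + 3.00·(cos9°, sin9°) = (2.9631, 0.4693)
θ=9°: |BD| = 7.0526
θ=9°: circle(B,9.00) ∩ circle(D,8.00): a=4.7315, h=7.6559
θ=9°:   candidates: C₊=(8.1935,7.7934) cross=53.994; C₋=(7.1746,-7.4845) cross=-53.994
θ=9°:   branch - wants cross < 0 → take C=(7.1746,-7.4845) (cross=-53.994)
θ=9°: ex = (C−B)/|BC| = (0.4680,-0.8838); ey = (0.8838,0.4680)
θ=9°: P = B + -2.15·ex + -0.82·ey = (1.2323,1.9857)
θ=210°: B = A + 3.00·(cos210°, sin210°) = (-2.5981, -1.5000)
θ=210°: |BD| = 12.6871
θ=210°: circle(B,9.00) ∩ circle(D,8.00): a=7.0135, h=5.6401
θ=210°:   candidates: C₊=(3.6994,4.9298) cross=71.556; C₋=(5.0331,-6.2713) cross=-71.556
θ=210°:   branch - wants cross < 0 → take C=(5.0331,-6.2713) (cross=-71.556)
θ=210°: ex = (C−B)/|BC| = (0.8479,-0.5301); ey = (0.5301,0.8479)
θ=210°: P = B + -2.15·ex + -0.82·ey = (-4.8558,-1.0555)
θ=222°: B = A + 3.00·(cos222°, sin222°) = (-2.2294, -2.0074)
θ=222°: |BD| = 12.3931
θ=222°: circle(B,9.00) ∩ circle(D,8.00): a=6.8824, h=5.7993
θ=222°:   candidates: C₊=(3.6227,4.8302) cross=71.872; C₋=(5.5015,-6.6154) cross=-71.872
θ=222°:   branch - wants cross < 0 → take C=(5.5015,-6.6154) (cross=-71.872)
θ=222°: ex = (C−B)/|BC| = (0.8590,-0.5120); ey = (0.5120,0.8590)
θ=222°: P = B + -2.15·ex + -0.82·ey = (-4.4961,-1.6110)

θ=9°: 1.23 1.99
θ=210°: -4.86 -1.06
θ=222°: -4.50 -1.61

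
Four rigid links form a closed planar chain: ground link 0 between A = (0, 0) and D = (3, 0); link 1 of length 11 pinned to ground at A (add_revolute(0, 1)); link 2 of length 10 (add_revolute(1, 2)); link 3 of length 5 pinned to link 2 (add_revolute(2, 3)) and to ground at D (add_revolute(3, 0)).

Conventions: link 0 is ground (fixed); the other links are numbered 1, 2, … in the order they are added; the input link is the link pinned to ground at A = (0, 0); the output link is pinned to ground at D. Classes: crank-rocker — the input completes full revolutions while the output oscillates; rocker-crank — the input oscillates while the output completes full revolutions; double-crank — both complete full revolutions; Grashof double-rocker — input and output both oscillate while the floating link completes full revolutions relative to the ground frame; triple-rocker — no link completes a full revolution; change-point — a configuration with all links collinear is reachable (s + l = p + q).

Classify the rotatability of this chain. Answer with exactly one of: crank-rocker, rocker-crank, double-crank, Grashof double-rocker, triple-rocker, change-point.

lengths: ground=3, input=11, coupler=10, output=5
sorted: s=3 (shortest), l=11 (longest), p+q=15
s + l = 14 vs p + q = 15
s + l < p + q (Grashof) with shortest = ground link → double-crank

double-crank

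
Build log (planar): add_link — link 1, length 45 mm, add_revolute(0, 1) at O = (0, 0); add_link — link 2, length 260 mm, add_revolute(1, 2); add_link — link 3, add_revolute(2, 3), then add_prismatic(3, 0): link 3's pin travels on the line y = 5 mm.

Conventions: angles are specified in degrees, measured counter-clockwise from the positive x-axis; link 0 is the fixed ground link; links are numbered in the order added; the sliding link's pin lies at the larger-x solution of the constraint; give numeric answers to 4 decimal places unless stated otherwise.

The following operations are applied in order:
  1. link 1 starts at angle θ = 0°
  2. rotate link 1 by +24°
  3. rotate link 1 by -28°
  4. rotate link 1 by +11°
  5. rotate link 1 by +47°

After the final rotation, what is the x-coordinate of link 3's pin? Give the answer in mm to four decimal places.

geometry: r = 45 mm, L = 260 mm, e = 5 mm; θ starts at 0°
rotate link 1 by +24°: θ ← 0° +24° = 24°
rotate link 1 by -28°: θ ← 24° -28° = -4°
rotate link 1 by +11°: θ ← -4° +11° = 7°
rotate link 1 by +47°: θ ← 7° +47° = 54°
crank pin P = (r cos θ, r sin θ) = (26.450336, 36.405765)
h = r sin θ − e = 36.405765 − 5 = 31.405765
x = r cos θ + √(L² − h²) = 26.450336 + 258.096257 = 284.546593

284.5466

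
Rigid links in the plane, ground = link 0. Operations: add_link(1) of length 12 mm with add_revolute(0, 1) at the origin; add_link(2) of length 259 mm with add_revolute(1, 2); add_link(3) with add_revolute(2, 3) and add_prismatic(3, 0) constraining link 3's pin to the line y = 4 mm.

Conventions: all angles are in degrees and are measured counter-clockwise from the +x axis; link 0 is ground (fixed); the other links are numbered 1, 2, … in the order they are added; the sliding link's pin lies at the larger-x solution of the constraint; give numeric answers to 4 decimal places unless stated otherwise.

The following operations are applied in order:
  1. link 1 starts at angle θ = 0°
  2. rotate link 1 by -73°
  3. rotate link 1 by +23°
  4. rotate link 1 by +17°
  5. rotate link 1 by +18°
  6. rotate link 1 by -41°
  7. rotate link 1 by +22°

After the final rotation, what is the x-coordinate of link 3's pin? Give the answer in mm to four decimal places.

geometry: r = 12 mm, L = 259 mm, e = 4 mm; θ starts at 0°
rotate link 1 by -73°: θ ← 0° -73° = -73°
rotate link 1 by +23°: θ ← -73° +23° = -50°
rotate link 1 by +17°: θ ← -50° +17° = -33°
rotate link 1 by +18°: θ ← -33° +18° = -15°
rotate link 1 by -41°: θ ← -15° -41° = -56°
rotate link 1 by +22°: θ ← -56° +22° = -34°
crank pin P = (r cos θ, r sin θ) = (9.948451, -6.710315)
h = r sin θ − e = -6.710315 − 4 = -10.710315
x = r cos θ + √(L² − h²) = 9.948451 + 258.778456 = 268.726907

268.7269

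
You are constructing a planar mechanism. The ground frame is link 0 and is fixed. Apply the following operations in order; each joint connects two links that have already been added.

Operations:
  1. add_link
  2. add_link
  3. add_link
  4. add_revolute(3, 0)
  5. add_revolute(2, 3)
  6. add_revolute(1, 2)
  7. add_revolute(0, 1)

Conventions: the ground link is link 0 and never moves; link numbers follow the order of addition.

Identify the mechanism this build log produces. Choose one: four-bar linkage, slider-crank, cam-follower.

links: 4 (incl. ground); joints: 4 revolute, 0 prismatic, 0 higher (cam) pair, forming one closed loop
4 links in a single 4R loop → four-bar linkage

four-bar linkage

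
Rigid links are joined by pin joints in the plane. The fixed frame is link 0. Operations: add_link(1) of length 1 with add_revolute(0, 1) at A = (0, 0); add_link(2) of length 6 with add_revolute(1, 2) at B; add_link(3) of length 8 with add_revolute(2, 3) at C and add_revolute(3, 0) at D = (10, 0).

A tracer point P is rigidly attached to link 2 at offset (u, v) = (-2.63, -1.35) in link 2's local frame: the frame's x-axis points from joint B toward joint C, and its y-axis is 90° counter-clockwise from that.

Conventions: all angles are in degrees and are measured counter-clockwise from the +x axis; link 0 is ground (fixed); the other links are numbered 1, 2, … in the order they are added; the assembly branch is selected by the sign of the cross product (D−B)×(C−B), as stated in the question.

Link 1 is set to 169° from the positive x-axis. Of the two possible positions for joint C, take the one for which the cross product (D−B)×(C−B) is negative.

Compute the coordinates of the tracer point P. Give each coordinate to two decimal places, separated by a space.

A=(0,0), D=(10.00,0)
B = A + 1.00·(cos169°, sin169°) = (-0.9816, 0.1908)
|BD| = 10.9833
circle(B,6.00) ∩ circle(D,8.00): a=4.2170, h=4.2681
  candidates: C₊=(3.3089,4.3851) cross=46.878; C₋=(3.1606,-4.1500) cross=-46.878
  branch - wants cross < 0 → take C=(3.1606,-4.1500) (cross=-46.878)
ex = (C−B)/|BC| = (0.6904,-0.7235); ey = (0.7235,0.6904)
P = B + -2.63·ex + -1.35·ey = (-3.7740,1.1615)

-3.77 1.16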